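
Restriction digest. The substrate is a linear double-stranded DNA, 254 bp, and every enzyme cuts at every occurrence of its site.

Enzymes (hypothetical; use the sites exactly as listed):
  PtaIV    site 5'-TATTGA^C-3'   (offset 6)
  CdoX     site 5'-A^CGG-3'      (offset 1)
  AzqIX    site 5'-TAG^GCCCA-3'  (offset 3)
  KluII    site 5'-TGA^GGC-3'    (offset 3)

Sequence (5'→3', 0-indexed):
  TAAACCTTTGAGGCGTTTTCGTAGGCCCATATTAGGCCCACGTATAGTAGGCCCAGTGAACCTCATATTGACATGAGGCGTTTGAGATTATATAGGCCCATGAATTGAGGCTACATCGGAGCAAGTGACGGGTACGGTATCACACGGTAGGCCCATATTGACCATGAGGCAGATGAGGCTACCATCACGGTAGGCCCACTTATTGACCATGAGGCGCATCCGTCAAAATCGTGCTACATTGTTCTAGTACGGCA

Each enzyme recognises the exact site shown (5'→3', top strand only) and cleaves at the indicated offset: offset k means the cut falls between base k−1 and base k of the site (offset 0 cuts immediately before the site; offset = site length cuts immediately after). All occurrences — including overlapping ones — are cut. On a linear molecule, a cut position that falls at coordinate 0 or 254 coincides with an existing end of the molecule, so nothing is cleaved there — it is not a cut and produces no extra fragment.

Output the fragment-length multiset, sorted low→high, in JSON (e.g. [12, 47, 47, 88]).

[5,5,6,6,6,6,6,9,10,11,11,11,11,13,13,13,15,19,20,21,37]

Site scan:
  PtaIV (TATTGAC, off=6): starts [65, 155, 200] → cuts [71, 161, 206]
  CdoX (ACGG, off=1): starts [127, 133, 143, 186, 248] → cuts [128, 134, 144, 187, 249]
  AzqIX (TAGGCCCA, off=3): starts [21, 32, 47, 92, 147, 190] → cuts [24, 35, 50, 95, 150, 193]
  KluII (TGAGGC, off=3): starts [8, 73, 105, 164, 173, 209] → cuts [11, 76, 108, 167, 176, 212]

All cut coordinates (distinct, sorted): [11, 24, 35, 50, 71, 76, 95, 108, 128, 134, 144, 150, 161, 167, 176, 187, 193, 206, 212, 249]

Fragments:
  [0,11): 11 bp
  [11,24): 13 bp
  [24,35): 11 bp
  [35,50): 15 bp
  [50,71): 21 bp
  [71,76): 5 bp
  [76,95): 19 bp
  [95,108): 13 bp
  [108,128): 20 bp
  [128,134): 6 bp
  [134,144): 10 bp
  [144,150): 6 bp
  [150,161): 11 bp
  [161,167): 6 bp
  [167,176): 9 bp
  [176,187): 11 bp
  [187,193): 6 bp
  [193,206): 13 bp
  [206,212): 6 bp
  [212,249): 37 bp
  [249,254): 5 bp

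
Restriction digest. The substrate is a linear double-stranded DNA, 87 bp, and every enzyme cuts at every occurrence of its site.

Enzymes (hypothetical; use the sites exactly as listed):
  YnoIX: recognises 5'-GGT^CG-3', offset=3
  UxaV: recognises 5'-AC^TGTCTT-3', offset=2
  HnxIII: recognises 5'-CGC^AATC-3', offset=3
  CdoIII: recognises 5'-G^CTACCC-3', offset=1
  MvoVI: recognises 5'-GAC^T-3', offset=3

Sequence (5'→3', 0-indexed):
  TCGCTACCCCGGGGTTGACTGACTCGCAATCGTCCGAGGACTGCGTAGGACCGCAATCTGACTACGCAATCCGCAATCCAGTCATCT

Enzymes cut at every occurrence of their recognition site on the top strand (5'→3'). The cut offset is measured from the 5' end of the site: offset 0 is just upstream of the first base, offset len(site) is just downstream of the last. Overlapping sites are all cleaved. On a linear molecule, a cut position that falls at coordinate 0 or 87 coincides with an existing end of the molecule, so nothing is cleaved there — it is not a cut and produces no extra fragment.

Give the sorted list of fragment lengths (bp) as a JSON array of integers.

Scan for sites:
  YnoIX (GGTCG, off=3): no sites
  UxaV (ACTGTCTT, off=2): no sites
  HnxIII CGCAATC/3: at [24, 51, 64, 71] ⇒ [27, 54, 67, 74]
  CdoIII GCTACCC/1: at [2] ⇒ [3]
  MvoVI GACT/3: at [16, 20, 38, 59] ⇒ [19, 23, 41, 62]

All cut coordinates (distinct, sorted): [3, 19, 23, 27, 41, 54, 62, 67, 74]

Fragments:
  [0,3): 3 bp
  [3,19): 16 bp
  [19,23): 4 bp
  [23,27): 4 bp
  [27,41): 14 bp
  [41,54): 13 bp
  [54,62): 8 bp
  [62,67): 5 bp
  [67,74): 7 bp
  [74,87): 13 bp

[3,4,4,5,7,8,13,13,14,16]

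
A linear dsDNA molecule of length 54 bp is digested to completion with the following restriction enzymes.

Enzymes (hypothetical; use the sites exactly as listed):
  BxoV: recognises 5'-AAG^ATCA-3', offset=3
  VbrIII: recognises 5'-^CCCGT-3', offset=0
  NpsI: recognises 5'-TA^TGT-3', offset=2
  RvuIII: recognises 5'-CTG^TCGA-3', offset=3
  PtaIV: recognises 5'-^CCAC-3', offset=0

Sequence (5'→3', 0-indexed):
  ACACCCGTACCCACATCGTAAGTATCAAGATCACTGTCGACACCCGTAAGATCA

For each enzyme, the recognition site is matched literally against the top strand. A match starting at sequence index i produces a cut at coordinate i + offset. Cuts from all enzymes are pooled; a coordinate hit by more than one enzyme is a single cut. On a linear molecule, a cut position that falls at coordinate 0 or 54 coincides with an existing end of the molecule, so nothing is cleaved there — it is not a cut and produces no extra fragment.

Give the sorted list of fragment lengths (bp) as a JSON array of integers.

[3,4,6,7,7,8,19]

Per-enzyme occurrences:
  BxoV (AAGATCA, off=3): starts [26, 47] → cuts [29, 50]
  VbrIII (CCCGT, off=0): starts [3, 42] → cuts [3, 42]
  NpsI (TATGT, off=2): no sites
  RvuIII (CTGTCGA, off=3): starts [33] → cuts [36]
  PtaIV (CCAC, off=0): starts [10] → cuts [10]

Pooled cuts: [3, 10, 29, 36, 42, 50]

Fragments:
  [0,3): 3 bp
  [3,10): 7 bp
  [10,29): 19 bp
  [29,36): 7 bp
  [36,42): 6 bp
  [42,50): 8 bp
  [50,54): 4 bp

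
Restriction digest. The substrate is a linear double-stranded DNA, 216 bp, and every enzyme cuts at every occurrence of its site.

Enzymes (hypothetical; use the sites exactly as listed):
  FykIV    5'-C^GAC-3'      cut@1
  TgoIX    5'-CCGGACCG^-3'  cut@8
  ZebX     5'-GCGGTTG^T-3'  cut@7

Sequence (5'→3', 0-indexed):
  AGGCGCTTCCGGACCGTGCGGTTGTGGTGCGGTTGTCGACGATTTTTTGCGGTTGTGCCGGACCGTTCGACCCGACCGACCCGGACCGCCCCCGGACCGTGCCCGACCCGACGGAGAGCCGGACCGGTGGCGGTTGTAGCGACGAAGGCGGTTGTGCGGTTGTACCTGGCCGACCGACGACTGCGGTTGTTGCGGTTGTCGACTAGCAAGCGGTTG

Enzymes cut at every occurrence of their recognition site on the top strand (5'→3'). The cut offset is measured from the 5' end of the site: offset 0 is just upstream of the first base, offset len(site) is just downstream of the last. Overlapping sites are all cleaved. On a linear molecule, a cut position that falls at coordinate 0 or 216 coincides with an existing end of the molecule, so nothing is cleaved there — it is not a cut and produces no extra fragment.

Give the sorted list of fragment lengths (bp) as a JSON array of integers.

Scan for sites:
  FykIV (CGAC, off=1): starts [36, 67, 72, 76, 103, 108, 139, 170, 174, 177, 199] → cuts [37, 68, 73, 77, 104, 109, 140, 171, 175, 178, 200]
  TgoIX (CCGGACCG, off=8): starts [8, 57, 80, 91, 118] → cuts [16, 65, 88, 99, 126]
  ZebX (GCGGTTGT, off=7): starts [17, 28, 48, 129, 147, 155, 182, 191] → cuts [24, 35, 55, 136, 154, 162, 189, 198]

All cut coordinates (distinct, sorted): [16, 24, 35, 37, 55, 65, 68, 73, 77, 88, 99, 104, 109, 126, 136, 140, 154, 162, 171, 175, 178, 189, 198, 200]

Fragment lengths:
  [0,16): 16 bp
  [16,24): 8 bp
  [24,35): 11 bp
  [35,37): 2 bp
  [37,55): 18 bp
  [55,65): 10 bp
  [65,68): 3 bp
  [68,73): 5 bp
  [73,77): 4 bp
  [77,88): 11 bp
  [88,99): 11 bp
  [99,104): 5 bp
  [104,109): 5 bp
  [109,126): 17 bp
  [126,136): 10 bp
  [136,140): 4 bp
  [140,154): 14 bp
  [154,162): 8 bp
  [162,171): 9 bp
  [171,175): 4 bp
  [175,178): 3 bp
  [178,189): 11 bp
  [189,198): 9 bp
  [198,200): 2 bp
  [200,216): 16 bp

[2,2,3,3,4,4,4,5,5,5,8,8,9,9,10,10,11,11,11,11,14,16,16,17,18]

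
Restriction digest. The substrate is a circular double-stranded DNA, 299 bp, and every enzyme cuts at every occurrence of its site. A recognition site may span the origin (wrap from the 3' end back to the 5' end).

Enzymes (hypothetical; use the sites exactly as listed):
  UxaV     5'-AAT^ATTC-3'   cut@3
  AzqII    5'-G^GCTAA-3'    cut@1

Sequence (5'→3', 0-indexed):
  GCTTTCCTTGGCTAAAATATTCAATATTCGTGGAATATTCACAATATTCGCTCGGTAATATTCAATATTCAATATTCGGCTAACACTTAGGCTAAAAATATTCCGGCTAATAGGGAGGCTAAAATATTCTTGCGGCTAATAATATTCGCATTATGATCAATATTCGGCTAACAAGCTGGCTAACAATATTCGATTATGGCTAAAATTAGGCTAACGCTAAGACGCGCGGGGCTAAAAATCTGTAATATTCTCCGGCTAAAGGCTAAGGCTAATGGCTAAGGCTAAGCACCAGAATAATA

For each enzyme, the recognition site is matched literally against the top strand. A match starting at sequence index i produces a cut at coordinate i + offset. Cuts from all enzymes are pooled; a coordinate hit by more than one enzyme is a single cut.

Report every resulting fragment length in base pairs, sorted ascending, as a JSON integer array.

[5,5,6,6,6,7,7,7,7,7,8,8,8,9,9,9,9,9,11,11,11,12,12,12,14,16,18,21,29]

Scan for sites:
  UxaV AATATTC/3: at [15, 22, 33, 42, 56, 63, 70, 96, 122, 140, 158, 184, 243] ⇒ [18, 25, 36, 45, 59, 66, 73, 99, 125, 143, 161, 187, 246]
  AzqII GGCTAA/1: at [9, 77, 89, 104, 116, 133, 165, 177, 197, 208, 229, 253, 260, 266, 273, 279] ⇒ [10, 78, 90, 105, 117, 134, 166, 178, 198, 209, 230, 254, 261, 267, 274, 280]

All cut coordinates (distinct, sorted): [10, 18, 25, 36, 45, 59, 66, 73, 78, 90, 99, 105, 117, 125, 134, 143, 161, 166, 178, 187, 198, 209, 230, 246, 254, 261, 267, 274, 280]

Fragment lengths:
  10→18: 8 bp
  18→25: 7 bp
  25→36: 11 bp
  36→45: 9 bp
  45→59: 14 bp
  59→66: 7 bp
  66→73: 7 bp
  73→78: 5 bp
  78→90: 12 bp
  90→99: 9 bp
  99→105: 6 bp
  105→117: 12 bp
  117→125: 8 bp
  125→134: 9 bp
  134→143: 9 bp
  143→161: 18 bp
  161→166: 5 bp
  166→178: 12 bp
  178→187: 9 bp
  187→198: 11 bp
  198→209: 11 bp
  209→230: 21 bp
  230→246: 16 bp
  246→254: 8 bp
  254→261: 7 bp
  261→267: 6 bp
  267→274: 7 bp
  274→280: 6 bp
  280→10 (wrap): 299-280+10 = 29 bp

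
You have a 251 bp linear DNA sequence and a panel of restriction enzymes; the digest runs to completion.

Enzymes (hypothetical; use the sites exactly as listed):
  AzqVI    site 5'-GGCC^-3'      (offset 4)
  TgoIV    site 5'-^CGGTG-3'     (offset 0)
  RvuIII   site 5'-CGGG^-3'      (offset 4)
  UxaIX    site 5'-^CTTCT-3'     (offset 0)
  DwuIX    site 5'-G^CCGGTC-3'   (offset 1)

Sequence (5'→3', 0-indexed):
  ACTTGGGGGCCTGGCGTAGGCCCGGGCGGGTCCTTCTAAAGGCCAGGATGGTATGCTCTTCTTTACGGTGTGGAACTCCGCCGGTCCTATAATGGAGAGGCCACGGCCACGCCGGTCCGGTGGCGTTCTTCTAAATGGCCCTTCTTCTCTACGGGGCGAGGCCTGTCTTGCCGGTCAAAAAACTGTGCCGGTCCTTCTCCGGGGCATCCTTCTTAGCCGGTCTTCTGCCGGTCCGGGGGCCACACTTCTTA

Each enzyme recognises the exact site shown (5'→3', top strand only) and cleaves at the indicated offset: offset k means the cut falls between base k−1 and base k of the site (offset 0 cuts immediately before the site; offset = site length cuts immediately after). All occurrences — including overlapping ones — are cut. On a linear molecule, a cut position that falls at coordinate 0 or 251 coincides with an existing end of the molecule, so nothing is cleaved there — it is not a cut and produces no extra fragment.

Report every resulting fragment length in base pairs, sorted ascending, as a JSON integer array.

[2,3,3,3,4,4,4,5,5,6,6,6,6,7,7,8,8,8,10,10,10,11,11,12,12,13,13,15,17,22]

Per-enzyme occurrences:
  AzqVI GGCC/4: at [7, 18, 40, 98, 104, 136, 159, 237] ⇒ [11, 22, 44, 102, 108, 140, 163, 241]
  TgoIV CGGTG/0: at [65, 117] ⇒ [65, 117]
  RvuIII CGGG/4: at [22, 26, 151, 199, 233] ⇒ [26, 30, 155, 203, 237]
  UxaIX CTTCT/0: at [32, 57, 127, 140, 143, 193, 208, 221, 244] ⇒ [32, 57, 127, 140, 143, 193, 208, 221, 244]
  DwuIX GCCGGTC/1: at [79, 110, 169, 186, 215, 226] ⇒ [80, 111, 170, 187, 216, 227]

All cut coordinates (distinct, sorted): [11, 22, 26, 30, 32, 44, 57, 65, 80, 102, 108, 111, 117, 127, 140, 143, 155, 163, 170, 187, 193, 203, 208, 216, 221, 227, 237, 241, 244]

Fragment lengths:
  [0,11): 11 bp
  [11,22): 11 bp
  [22,26): 4 bp
  [26,30): 4 bp
  [30,32): 2 bp
  [32,44): 12 bp
  [44,57): 13 bp
  [57,65): 8 bp
  [65,80): 15 bp
  [80,102): 22 bp
  [102,108): 6 bp
  [108,111): 3 bp
  [111,117): 6 bp
  [117,127): 10 bp
  [127,140): 13 bp
  [140,143): 3 bp
  [143,155): 12 bp
  [155,163): 8 bp
  [163,170): 7 bp
  [170,187): 17 bp
  [187,193): 6 bp
  [193,203): 10 bp
  [203,208): 5 bp
  [208,216): 8 bp
  [216,221): 5 bp
  [221,227): 6 bp
  [227,237): 10 bp
  [237,241): 4 bp
  [241,244): 3 bp
  [244,251): 7 bp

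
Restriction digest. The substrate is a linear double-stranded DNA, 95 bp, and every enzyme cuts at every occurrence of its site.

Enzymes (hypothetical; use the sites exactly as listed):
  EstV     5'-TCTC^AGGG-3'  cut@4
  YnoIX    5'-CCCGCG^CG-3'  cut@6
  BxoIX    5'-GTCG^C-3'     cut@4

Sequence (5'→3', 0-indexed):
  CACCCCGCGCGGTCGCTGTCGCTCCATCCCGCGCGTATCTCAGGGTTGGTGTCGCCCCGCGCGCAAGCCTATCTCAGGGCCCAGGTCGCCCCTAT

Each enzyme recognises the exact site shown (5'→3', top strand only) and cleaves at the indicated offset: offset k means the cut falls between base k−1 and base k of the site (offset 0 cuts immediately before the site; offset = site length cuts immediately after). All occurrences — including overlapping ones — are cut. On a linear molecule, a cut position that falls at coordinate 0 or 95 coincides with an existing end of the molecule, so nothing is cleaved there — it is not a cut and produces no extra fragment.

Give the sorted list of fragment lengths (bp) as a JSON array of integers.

Site scan:
  EstV TCTCAGGG/4: at [37, 71] ⇒ [41, 75]
  YnoIX CCCGCGCG/6: at [3, 27, 55] ⇒ [9, 33, 61]
  BxoIX GTCGC/4: at [11, 17, 50, 84] ⇒ [15, 21, 54, 88]

All cut coordinates (distinct, sorted): [9, 15, 21, 33, 41, 54, 61, 75, 88]

Fragments:
  [0,9): 9 bp
  [9,15): 6 bp
  [15,21): 6 bp
  [21,33): 12 bp
  [33,41): 8 bp
  [41,54): 13 bp
  [54,61): 7 bp
  [61,75): 14 bp
  [75,88): 13 bp
  [88,95): 7 bp

[6,6,7,7,8,9,12,13,13,14]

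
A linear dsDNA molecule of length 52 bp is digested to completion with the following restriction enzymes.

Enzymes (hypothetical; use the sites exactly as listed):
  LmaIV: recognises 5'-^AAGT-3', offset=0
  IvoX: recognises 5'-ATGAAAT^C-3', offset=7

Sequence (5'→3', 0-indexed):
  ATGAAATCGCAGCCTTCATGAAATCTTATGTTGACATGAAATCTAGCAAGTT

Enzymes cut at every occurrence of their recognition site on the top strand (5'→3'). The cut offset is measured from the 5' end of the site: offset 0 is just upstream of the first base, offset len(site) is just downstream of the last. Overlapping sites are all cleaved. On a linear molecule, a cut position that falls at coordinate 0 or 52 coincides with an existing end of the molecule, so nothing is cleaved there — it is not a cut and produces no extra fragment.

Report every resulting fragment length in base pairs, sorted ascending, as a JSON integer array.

Scan for sites:
  LmaIV (AAGT, off=0): starts [47] → cuts [47]
  IvoX (ATGAAATC, off=7): starts [0, 17, 35] → cuts [7, 24, 42]

Pooled cuts: [7, 24, 42, 47]

Fragment lengths:
  [0,7): 7 bp
  [7,24): 17 bp
  [24,42): 18 bp
  [42,47): 5 bp
  [47,52): 5 bp

[5,5,7,17,18]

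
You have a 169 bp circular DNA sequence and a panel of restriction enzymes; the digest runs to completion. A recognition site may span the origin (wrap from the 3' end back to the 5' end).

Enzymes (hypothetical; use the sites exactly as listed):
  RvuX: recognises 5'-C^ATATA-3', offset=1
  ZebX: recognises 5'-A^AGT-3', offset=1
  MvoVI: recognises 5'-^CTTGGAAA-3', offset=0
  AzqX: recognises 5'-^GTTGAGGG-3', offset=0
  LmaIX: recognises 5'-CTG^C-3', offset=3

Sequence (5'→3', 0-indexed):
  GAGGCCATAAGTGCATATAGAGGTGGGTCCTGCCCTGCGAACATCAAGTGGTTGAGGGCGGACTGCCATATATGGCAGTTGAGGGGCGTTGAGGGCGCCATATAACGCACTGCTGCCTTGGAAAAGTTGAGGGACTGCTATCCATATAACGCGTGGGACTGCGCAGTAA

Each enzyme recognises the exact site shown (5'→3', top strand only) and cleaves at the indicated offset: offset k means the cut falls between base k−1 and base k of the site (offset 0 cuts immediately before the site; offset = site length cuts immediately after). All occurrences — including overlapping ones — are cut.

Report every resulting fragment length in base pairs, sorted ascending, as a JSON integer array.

[1,1,2,3,4,5,5,6,8,9,10,10,12,12,13,15,17,18,18]

Scan for sites:
  RvuX (CATATA, off=1): starts [13, 66, 98, 142] → cuts [14, 67, 99, 143]
  ZebX (AAGT, off=1): starts [8, 45, 123] → cuts [9, 46, 124]
  MvoVI (CTTGGAAA, off=0): starts [116] → cuts [116]
  AzqX (GTTGAGGG, off=0): starts [50, 77, 87, 125] → cuts [50, 77, 87, 125]
  LmaIX (CTGC, off=3): starts [29, 34, 62, 109, 112, 134, 158] → cuts [32, 37, 65, 112, 115, 137, 161]

Pooled cuts: [9, 14, 32, 37, 46, 50, 65, 67, 77, 87, 99, 112, 115, 116, 124, 125, 137, 143, 161]

Fragment lengths:
  9→14: 5 bp
  14→32: 18 bp
  32→37: 5 bp
  37→46: 9 bp
  46→50: 4 bp
  50→65: 15 bp
  65→67: 2 bp
  67→77: 10 bp
  77→87: 10 bp
  87→99: 12 bp
  99→112: 13 bp
  112→115: 3 bp
  115→116: 1 bp
  116→124: 8 bp
  124→125: 1 bp
  125→137: 12 bp
  137→143: 6 bp
  143→161: 18 bp
  161→9 (wrap): 169-161+9 = 17 bp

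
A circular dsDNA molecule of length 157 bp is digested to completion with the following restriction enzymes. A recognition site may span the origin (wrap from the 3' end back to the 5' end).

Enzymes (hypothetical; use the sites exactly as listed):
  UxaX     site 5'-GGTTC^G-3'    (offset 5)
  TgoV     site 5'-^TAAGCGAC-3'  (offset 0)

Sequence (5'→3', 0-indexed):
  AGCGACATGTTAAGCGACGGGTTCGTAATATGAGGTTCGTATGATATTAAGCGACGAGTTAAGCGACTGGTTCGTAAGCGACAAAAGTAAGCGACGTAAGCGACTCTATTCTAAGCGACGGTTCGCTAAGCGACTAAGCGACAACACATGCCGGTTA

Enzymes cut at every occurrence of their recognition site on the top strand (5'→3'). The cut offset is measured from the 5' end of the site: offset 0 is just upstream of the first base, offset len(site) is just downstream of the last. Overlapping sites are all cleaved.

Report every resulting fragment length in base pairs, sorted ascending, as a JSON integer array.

Scan for sites:
  UxaX GGTTCG/5: at [19, 33, 68, 119] ⇒ [24, 38, 73, 124]
  TgoV TAAGCGAC/0: at [10, 47, 59, 74, 87, 96, 111, 126, 134, 155] ⇒ [10, 47, 59, 74, 87, 96, 111, 126, 134, 155]

All cut coordinates (distinct, sorted): [10, 24, 38, 47, 59, 73, 74, 87, 96, 111, 124, 126, 134, 155]

Fragments:
  10→24: 14 bp
  24→38: 14 bp
  38→47: 9 bp
  47→59: 12 bp
  59→73: 14 bp
  73→74: 1 bp
  74→87: 13 bp
  87→96: 9 bp
  96→111: 15 bp
  111→124: 13 bp
  124→126: 2 bp
  126→134: 8 bp
  134→155: 21 bp
  155→10 (wrap): 157-155+10 = 12 bp

[1,2,8,9,9,12,12,13,13,14,14,14,15,21]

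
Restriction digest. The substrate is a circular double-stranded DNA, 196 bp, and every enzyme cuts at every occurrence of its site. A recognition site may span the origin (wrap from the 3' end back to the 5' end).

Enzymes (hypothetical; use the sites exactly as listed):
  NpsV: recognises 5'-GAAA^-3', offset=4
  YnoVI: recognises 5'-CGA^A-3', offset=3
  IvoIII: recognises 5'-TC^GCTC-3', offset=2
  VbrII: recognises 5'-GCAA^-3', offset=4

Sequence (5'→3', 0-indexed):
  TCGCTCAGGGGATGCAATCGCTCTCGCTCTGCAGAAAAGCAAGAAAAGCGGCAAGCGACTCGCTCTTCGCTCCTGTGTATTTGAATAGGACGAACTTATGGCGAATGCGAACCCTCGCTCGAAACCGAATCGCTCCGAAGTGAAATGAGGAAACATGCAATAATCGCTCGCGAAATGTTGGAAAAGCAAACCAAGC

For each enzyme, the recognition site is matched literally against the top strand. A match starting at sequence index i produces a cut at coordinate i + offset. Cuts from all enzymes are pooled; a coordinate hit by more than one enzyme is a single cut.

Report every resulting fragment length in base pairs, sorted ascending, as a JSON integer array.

Scan for sites:
  NpsV GAAA/4: at [33, 42, 120, 141, 149, 171, 180] ⇒ [37, 46, 124, 145, 153, 175, 184]
  YnoVI CGAA/3: at [90, 101, 107, 119, 125, 135, 170] ⇒ [93, 104, 110, 122, 128, 138, 173]
  IvoIII TCGCTC/2: at [0, 17, 23, 59, 66, 114, 129, 163] ⇒ [2, 19, 25, 61, 68, 116, 131, 165]
  VbrII GCAA/4: at [13, 38, 50, 156, 185] ⇒ [17, 42, 54, 160, 189]

All cut coordinates (distinct, sorted): [2, 17, 19, 25, 37, 42, 46, 54, 61, 68, 93, 104, 110, 116, 122, 124, 128, 131, 138, 145, 153, 160, 165, 173, 175, 184, 189]

Fragment lengths:
  2→17: 15 bp
  17→19: 2 bp
  19→25: 6 bp
  25→37: 12 bp
  37→42: 5 bp
  42→46: 4 bp
  46→54: 8 bp
  54→61: 7 bp
  61→68: 7 bp
  68→93: 25 bp
  93→104: 11 bp
  104→110: 6 bp
  110→116: 6 bp
  116→122: 6 bp
  122→124: 2 bp
  124→128: 4 bp
  128→131: 3 bp
  131→138: 7 bp
  138→145: 7 bp
  145→153: 8 bp
  153→160: 7 bp
  160→165: 5 bp
  165→173: 8 bp
  173→175: 2 bp
  175→184: 9 bp
  184→189: 5 bp
  189→2 (wrap): 196-189+2 = 9 bp

[2,2,2,3,4,4,5,5,5,6,6,6,6,7,7,7,7,7,8,8,8,9,9,11,12,15,25]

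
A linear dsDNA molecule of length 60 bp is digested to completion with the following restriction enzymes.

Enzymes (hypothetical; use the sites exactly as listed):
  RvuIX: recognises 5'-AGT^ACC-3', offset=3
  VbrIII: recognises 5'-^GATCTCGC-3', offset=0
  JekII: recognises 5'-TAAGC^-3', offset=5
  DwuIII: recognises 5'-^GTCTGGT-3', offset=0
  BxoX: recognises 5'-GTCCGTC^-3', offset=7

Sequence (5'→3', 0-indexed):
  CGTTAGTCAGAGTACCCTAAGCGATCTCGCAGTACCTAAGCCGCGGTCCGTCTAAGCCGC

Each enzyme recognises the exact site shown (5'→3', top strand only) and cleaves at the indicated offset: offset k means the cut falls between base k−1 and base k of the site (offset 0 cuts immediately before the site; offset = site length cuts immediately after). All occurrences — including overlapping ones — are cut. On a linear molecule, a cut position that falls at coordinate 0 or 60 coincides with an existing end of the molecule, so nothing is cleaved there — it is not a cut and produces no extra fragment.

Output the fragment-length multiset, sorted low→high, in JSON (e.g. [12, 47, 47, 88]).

[3,5,8,9,11,11,13]

Site scan:
  RvuIX (AGTACC, off=3): starts [10, 30] → cuts [13, 33]
  VbrIII (GATCTCGC, off=0): starts [22] → cuts [22]
  JekII (TAAGC, off=5): starts [17, 36, 52] → cuts [22, 41, 57]
  DwuIII (GTCTGGT, off=0): no sites
  BxoX (GTCCGTC, off=7): starts [45] → cuts [52]

Pooled cuts: [13, 22, 33, 41, 52, 57]

Fragment lengths:
  [0,13): 13 bp
  [13,22): 9 bp
  [22,33): 11 bp
  [33,41): 8 bp
  [41,52): 11 bp
  [52,57): 5 bp
  [57,60): 3 bp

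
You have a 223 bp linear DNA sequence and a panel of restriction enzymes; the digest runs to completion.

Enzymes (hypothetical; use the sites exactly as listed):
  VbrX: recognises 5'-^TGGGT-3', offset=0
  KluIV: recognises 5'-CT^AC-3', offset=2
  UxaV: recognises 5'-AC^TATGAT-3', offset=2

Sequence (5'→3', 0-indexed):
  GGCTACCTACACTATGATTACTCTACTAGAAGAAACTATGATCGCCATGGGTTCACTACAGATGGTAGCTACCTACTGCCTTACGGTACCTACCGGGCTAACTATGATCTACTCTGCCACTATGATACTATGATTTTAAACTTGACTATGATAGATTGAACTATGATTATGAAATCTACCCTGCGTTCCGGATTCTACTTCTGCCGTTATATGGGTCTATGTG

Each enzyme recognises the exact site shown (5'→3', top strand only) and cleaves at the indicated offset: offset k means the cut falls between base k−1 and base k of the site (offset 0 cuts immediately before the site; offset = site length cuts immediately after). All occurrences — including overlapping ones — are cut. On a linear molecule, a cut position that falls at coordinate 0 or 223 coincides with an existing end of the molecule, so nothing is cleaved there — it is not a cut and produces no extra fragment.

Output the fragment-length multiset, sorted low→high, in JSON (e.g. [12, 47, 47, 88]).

Scan for sites:
  VbrX TGGGT/0: at [47, 211] ⇒ [47, 211]
  KluIV CTAC/2: at [2, 6, 22, 55, 68, 72, 89, 108, 175, 194] ⇒ [4, 8, 24, 57, 70, 74, 91, 110, 177, 196]
  UxaV ACTATGAT/2: at [10, 34, 100, 118, 126, 144, 159] ⇒ [12, 36, 102, 120, 128, 146, 161]

Pooled cuts: [4, 8, 12, 24, 36, 47, 57, 70, 74, 91, 102, 110, 120, 128, 146, 161, 177, 196, 211]

Fragments:
  [0,4): 4 bp
  [4,8): 4 bp
  [8,12): 4 bp
  [12,24): 12 bp
  [24,36): 12 bp
  [36,47): 11 bp
  [47,57): 10 bp
  [57,70): 13 bp
  [70,74): 4 bp
  [74,91): 17 bp
  [91,102): 11 bp
  [102,110): 8 bp
  [110,120): 10 bp
  [120,128): 8 bp
  [128,146): 18 bp
  [146,161): 15 bp
  [161,177): 16 bp
  [177,196): 19 bp
  [196,211): 15 bp
  [211,223): 12 bp

[4,4,4,4,8,8,10,10,11,11,12,12,12,13,15,15,16,17,18,19]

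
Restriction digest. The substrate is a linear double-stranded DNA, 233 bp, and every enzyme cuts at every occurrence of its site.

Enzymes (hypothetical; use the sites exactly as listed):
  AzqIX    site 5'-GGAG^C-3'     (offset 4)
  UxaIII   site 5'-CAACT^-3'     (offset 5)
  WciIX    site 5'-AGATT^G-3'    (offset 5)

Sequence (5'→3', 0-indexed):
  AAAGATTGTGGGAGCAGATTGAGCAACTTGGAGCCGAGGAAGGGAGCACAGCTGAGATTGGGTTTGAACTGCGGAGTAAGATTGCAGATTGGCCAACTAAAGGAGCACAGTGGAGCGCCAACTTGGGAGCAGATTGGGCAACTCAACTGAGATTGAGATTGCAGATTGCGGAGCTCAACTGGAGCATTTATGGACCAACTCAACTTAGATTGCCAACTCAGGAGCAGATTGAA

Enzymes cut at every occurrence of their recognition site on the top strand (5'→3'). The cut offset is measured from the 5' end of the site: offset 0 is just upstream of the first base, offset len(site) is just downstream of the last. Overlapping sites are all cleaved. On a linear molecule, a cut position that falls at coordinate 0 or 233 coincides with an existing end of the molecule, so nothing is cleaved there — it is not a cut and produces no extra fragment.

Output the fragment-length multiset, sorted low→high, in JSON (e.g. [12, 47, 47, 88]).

[3,4,5,5,5,6,6,6,6,6,6,6,6,6,7,7,7,7,7,7,7,8,8,8,8,10,13,13,16,24]

Site scan:
  AzqIX GGAGC/4: at [10, 29, 42, 101, 111, 125, 169, 180, 220] ⇒ [14, 33, 46, 105, 115, 129, 173, 184, 224]
  UxaIII CAACT/5: at [23, 93, 118, 138, 143, 175, 195, 200, 213] ⇒ [28, 98, 123, 143, 148, 180, 200, 205, 218]
  WciIX AGATTG/5: at [2, 15, 54, 78, 85, 130, 149, 155, 162, 206, 225] ⇒ [7, 20, 59, 83, 90, 135, 154, 160, 167, 211, 230]

All cut coordinates (distinct, sorted): [7, 14, 20, 28, 33, 46, 59, 83, 90, 98, 105, 115, 123, 129, 135, 143, 148, 154, 160, 167, 173, 180, 184, 200, 205, 211, 218, 224, 230]

Fragment lengths:
  [0,7): 7 bp
  [7,14): 7 bp
  [14,20): 6 bp
  [20,28): 8 bp
  [28,33): 5 bp
  [33,46): 13 bp
  [46,59): 13 bp
  [59,83): 24 bp
  [83,90): 7 bp
  [90,98): 8 bp
  [98,105): 7 bp
  [105,115): 10 bp
  [115,123): 8 bp
  [123,129): 6 bp
  [129,135): 6 bp
  [135,143): 8 bp
  [143,148): 5 bp
  [148,154): 6 bp
  [154,160): 6 bp
  [160,167): 7 bp
  [167,173): 6 bp
  [173,180): 7 bp
  [180,184): 4 bp
  [184,200): 16 bp
  [200,205): 5 bp
  [205,211): 6 bp
  [211,218): 7 bp
  [218,224): 6 bp
  [224,230): 6 bp
  [230,233): 3 bp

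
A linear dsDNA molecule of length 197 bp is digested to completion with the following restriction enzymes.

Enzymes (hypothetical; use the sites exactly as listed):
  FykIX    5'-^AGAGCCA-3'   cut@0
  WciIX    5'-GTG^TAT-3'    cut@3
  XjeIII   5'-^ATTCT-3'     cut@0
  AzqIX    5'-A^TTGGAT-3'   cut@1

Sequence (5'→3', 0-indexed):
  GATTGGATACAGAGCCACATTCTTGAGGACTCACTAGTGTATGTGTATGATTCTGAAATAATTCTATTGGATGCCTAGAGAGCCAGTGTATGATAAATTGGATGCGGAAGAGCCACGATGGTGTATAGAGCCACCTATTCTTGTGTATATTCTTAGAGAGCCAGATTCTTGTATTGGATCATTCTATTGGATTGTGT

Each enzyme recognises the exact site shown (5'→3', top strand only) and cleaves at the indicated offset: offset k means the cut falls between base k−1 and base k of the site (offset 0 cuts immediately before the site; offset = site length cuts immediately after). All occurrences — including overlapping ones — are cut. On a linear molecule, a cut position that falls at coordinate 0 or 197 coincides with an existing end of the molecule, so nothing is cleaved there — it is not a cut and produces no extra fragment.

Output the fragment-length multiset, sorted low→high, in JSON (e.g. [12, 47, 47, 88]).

Site scan:
  FykIX AGAGCCA/0: at [10, 78, 108, 126, 156] ⇒ [10, 78, 108, 126, 156]
  WciIX GTGTAT/3: at [36, 42, 85, 120, 142] ⇒ [39, 45, 88, 123, 145]
  XjeIII ATTCT/0: at [18, 49, 60, 136, 148, 164, 180] ⇒ [18, 49, 60, 136, 148, 164, 180]
  AzqIX ATTGGAT/1: at [1, 65, 96, 172, 185] ⇒ [2, 66, 97, 173, 186]

Pooled cuts: [2, 10, 18, 39, 45, 49, 60, 66, 78, 88, 97, 108, 123, 126, 136, 145, 148, 156, 164, 173, 180, 186]

Fragments:
  [0,2): 2 bp
  [2,10): 8 bp
  [10,18): 8 bp
  [18,39): 21 bp
  [39,45): 6 bp
  [45,49): 4 bp
  [49,60): 11 bp
  [60,66): 6 bp
  [66,78): 12 bp
  [78,88): 10 bp
  [88,97): 9 bp
  [97,108): 11 bp
  [108,123): 15 bp
  [123,126): 3 bp
  [126,136): 10 bp
  [136,145): 9 bp
  [145,148): 3 bp
  [148,156): 8 bp
  [156,164): 8 bp
  [164,173): 9 bp
  [173,180): 7 bp
  [180,186): 6 bp
  [186,197): 11 bp

[2,3,3,4,6,6,6,7,8,8,8,8,9,9,9,10,10,11,11,11,12,15,21]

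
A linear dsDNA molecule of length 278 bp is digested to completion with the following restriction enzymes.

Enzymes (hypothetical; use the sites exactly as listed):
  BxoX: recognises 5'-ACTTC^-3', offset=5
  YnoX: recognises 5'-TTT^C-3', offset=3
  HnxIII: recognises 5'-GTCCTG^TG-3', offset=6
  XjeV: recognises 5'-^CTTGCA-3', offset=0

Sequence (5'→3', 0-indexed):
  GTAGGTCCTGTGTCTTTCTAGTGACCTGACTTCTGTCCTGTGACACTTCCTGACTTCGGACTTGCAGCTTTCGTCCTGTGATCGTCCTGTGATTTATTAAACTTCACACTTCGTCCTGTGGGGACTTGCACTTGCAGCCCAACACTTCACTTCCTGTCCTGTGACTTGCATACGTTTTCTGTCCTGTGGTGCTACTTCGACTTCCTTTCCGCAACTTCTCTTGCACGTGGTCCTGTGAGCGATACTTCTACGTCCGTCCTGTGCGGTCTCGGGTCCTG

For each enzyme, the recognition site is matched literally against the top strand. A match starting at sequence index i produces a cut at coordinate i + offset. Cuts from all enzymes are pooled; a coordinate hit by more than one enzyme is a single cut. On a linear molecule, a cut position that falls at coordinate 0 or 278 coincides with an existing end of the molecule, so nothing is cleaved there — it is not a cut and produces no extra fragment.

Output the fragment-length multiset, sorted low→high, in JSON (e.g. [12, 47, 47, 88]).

[1,3,3,4,5,6,6,6,6,7,7,7,7,8,8,8,9,10,10,11,11,12,13,13,14,16,16,16,17,18]

Scan for sites:
  BxoX ACTTC/5: at [28, 44, 52, 100, 107, 143, 148, 193, 199, 213, 243] ⇒ [33, 49, 57, 105, 112, 148, 153, 198, 204, 218, 248]
  YnoX TTTC/3: at [14, 68, 175, 205] ⇒ [17, 71, 178, 208]
  HnxIII GTCCTGTG/6: at [4, 34, 72, 83, 112, 155, 180, 229, 255] ⇒ [10, 40, 78, 89, 118, 161, 186, 235, 261]
  XjeV CTTGCA/0: at [60, 124, 130, 164, 219] ⇒ [60, 124, 130, 164, 219]

All cut coordinates (distinct, sorted): [10, 17, 33, 40, 49, 57, 60, 71, 78, 89, 105, 112, 118, 124, 130, 148, 153, 161, 164, 178, 186, 198, 204, 208, 218, 219, 235, 248, 261]

Fragment lengths:
  [0,10): 10 bp
  [10,17): 7 bp
  [17,33): 16 bp
  [33,40): 7 bp
  [40,49): 9 bp
  [49,57): 8 bp
  [57,60): 3 bp
  [60,71): 11 bp
  [71,78): 7 bp
  [78,89): 11 bp
  [89,105): 16 bp
  [105,112): 7 bp
  [112,118): 6 bp
  [118,124): 6 bp
  [124,130): 6 bp
  [130,148): 18 bp
  [148,153): 5 bp
  [153,161): 8 bp
  [161,164): 3 bp
  [164,178): 14 bp
  [178,186): 8 bp
  [186,198): 12 bp
  [198,204): 6 bp
  [204,208): 4 bp
  [208,218): 10 bp
  [218,219): 1 bp
  [219,235): 16 bp
  [235,248): 13 bp
  [248,261): 13 bp
  [261,278): 17 bp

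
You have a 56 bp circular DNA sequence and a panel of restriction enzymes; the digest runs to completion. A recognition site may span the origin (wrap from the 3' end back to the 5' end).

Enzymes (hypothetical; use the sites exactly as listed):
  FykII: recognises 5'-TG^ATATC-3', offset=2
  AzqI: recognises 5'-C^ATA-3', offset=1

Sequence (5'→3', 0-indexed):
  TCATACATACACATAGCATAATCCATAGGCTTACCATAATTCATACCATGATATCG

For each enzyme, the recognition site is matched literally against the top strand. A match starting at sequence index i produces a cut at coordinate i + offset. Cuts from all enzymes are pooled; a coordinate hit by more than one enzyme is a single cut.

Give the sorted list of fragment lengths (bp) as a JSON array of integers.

[4,5,6,7,7,8,8,11]

Site scan:
  FykII TGATATC/2: at [48] ⇒ [50]
  AzqI CATA/1: at [1, 5, 11, 16, 23, 34, 41] ⇒ [2, 6, 12, 17, 24, 35, 42]

All cut coordinates (distinct, sorted): [2, 6, 12, 17, 24, 35, 42, 50]

Fragments:
  2→6: 4 bp
  6→12: 6 bp
  12→17: 5 bp
  17→24: 7 bp
  24→35: 11 bp
  35→42: 7 bp
  42→50: 8 bp
  50→2 (wrap): 56-50+2 = 8 bp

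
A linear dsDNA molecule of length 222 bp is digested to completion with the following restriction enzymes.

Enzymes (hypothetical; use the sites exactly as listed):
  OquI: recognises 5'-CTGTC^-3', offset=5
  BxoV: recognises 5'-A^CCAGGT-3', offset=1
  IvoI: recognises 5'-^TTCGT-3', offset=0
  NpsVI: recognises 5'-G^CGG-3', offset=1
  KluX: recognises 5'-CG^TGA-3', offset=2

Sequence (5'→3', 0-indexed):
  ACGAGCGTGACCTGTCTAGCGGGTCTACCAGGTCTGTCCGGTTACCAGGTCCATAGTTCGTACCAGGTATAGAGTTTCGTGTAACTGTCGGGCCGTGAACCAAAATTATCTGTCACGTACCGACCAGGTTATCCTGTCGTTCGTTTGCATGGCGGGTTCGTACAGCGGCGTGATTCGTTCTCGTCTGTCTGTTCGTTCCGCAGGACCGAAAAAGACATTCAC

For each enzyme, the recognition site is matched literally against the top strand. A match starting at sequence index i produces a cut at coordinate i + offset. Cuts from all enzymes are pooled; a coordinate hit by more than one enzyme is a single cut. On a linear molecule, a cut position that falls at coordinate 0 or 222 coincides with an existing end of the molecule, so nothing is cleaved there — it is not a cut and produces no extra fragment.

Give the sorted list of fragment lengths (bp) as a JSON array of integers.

Scan for sites:
  OquI CTGTC/5: at [11, 33, 84, 109, 133, 184] ⇒ [16, 38, 89, 114, 138, 189]
  BxoV ACCAGGT/1: at [26, 43, 61, 122] ⇒ [27, 44, 62, 123]
  IvoI TTCGT/0: at [56, 75, 139, 156, 173, 191] ⇒ [56, 75, 139, 156, 173, 191]
  NpsVI GCGG/1: at [18, 151, 164] ⇒ [19, 152, 165]
  KluX CGTGA/2: at [5, 93, 168] ⇒ [7, 95, 170]

Pooled cuts: [7, 16, 19, 27, 38, 44, 56, 62, 75, 89, 95, 114, 123, 138, 139, 152, 156, 165, 170, 173, 189, 191]

Fragments:
  [0,7): 7 bp
  [7,16): 9 bp
  [16,19): 3 bp
  [19,27): 8 bp
  [27,38): 11 bp
  [38,44): 6 bp
  [44,56): 12 bp
  [56,62): 6 bp
  [62,75): 13 bp
  [75,89): 14 bp
  [89,95): 6 bp
  [95,114): 19 bp
  [114,123): 9 bp
  [123,138): 15 bp
  [138,139): 1 bp
  [139,152): 13 bp
  [152,156): 4 bp
  [156,165): 9 bp
  [165,170): 5 bp
  [170,173): 3 bp
  [173,189): 16 bp
  [189,191): 2 bp
  [191,222): 31 bp

[1,2,3,3,4,5,6,6,6,7,8,9,9,9,11,12,13,13,14,15,16,19,31]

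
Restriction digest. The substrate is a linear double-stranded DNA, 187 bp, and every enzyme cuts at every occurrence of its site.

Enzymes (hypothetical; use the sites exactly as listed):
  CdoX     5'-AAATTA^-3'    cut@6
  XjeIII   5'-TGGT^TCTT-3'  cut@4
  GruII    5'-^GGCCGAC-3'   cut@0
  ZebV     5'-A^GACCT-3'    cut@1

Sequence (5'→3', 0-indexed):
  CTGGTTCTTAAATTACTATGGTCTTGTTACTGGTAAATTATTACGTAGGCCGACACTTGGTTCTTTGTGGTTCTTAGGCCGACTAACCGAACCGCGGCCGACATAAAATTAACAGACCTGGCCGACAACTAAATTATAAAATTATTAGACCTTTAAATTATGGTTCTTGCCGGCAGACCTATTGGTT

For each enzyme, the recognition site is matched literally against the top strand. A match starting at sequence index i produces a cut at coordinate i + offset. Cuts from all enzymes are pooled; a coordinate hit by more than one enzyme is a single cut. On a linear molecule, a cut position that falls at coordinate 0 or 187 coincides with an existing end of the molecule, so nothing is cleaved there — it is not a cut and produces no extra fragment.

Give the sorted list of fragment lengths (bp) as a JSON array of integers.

[3,3,4,5,5,5,7,8,10,10,11,12,13,14,16,17,19,25]

Per-enzyme occurrences:
  CdoX (AAATTA, off=6): starts [9, 34, 105, 130, 138, 154] → cuts [15, 40, 111, 136, 144, 160]
  XjeIII (TGGTTCTT, off=4): starts [1, 57, 67, 160] → cuts [5, 61, 71, 164]
  GruII (GGCCGAC, off=0): starts [47, 76, 95, 119] → cuts [47, 76, 95, 119]
  ZebV (AGACCT, off=1): starts [113, 146, 174] → cuts [114, 147, 175]

All cut coordinates (distinct, sorted): [5, 15, 40, 47, 61, 71, 76, 95, 111, 114, 119, 136, 144, 147, 160, 164, 175]

Fragments:
  [0,5): 5 bp
  [5,15): 10 bp
  [15,40): 25 bp
  [40,47): 7 bp
  [47,61): 14 bp
  [61,71): 10 bp
  [71,76): 5 bp
  [76,95): 19 bp
  [95,111): 16 bp
  [111,114): 3 bp
  [114,119): 5 bp
  [119,136): 17 bp
  [136,144): 8 bp
  [144,147): 3 bp
  [147,160): 13 bp
  [160,164): 4 bp
  [164,175): 11 bp
  [175,187): 12 bp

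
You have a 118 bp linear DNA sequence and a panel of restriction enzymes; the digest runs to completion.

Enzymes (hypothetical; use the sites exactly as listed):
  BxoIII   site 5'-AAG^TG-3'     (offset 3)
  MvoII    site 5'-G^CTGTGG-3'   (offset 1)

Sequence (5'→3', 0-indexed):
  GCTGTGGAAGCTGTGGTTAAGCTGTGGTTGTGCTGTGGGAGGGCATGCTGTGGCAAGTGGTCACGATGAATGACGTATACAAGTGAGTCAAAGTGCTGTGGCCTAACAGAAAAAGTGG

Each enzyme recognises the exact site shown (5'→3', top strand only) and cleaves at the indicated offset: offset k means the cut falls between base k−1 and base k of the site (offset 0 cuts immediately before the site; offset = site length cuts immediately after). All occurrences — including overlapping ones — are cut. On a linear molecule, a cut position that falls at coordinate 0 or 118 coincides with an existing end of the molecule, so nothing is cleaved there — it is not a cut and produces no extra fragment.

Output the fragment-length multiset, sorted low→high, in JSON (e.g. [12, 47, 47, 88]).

[1,2,3,9,10,10,11,11,15,20,26]

Per-enzyme occurrences:
  BxoIII AAGTG/3: at [54, 80, 90, 112] ⇒ [57, 83, 93, 115]
  MvoII GCTGTGG/1: at [0, 9, 20, 31, 46, 94] ⇒ [1, 10, 21, 32, 47, 95]

Pooled cuts: [1, 10, 21, 32, 47, 57, 83, 93, 95, 115]

Fragments:
  [0,1): 1 bp
  [1,10): 9 bp
  [10,21): 11 bp
  [21,32): 11 bp
  [32,47): 15 bp
  [47,57): 10 bp
  [57,83): 26 bp
  [83,93): 10 bp
  [93,95): 2 bp
  [95,115): 20 bp
  [115,118): 3 bp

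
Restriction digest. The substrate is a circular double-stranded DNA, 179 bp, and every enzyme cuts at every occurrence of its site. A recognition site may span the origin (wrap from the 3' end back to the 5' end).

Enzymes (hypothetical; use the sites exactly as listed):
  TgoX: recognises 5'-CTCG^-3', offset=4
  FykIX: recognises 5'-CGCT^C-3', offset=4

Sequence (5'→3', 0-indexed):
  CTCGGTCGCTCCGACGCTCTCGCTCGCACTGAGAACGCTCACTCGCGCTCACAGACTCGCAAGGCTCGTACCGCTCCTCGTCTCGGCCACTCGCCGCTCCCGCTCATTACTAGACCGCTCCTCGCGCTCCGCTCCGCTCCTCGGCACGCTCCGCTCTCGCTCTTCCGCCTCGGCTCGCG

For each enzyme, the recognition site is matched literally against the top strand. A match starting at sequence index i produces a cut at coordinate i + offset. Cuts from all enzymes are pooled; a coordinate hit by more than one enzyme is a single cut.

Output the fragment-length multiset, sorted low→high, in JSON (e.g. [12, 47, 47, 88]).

[2,2,2,2,4,4,4,4,4,5,5,5,5,5,5,5,5,5,6,6,6,7,7,8,8,9,10,11,13,15]

Site scan:
  TgoX (CTCG, off=4): starts [0, 18, 22, 41, 55, 64, 76, 81, 89, 120, 139, 155, 168, 173] → cuts [4, 22, 26, 45, 59, 68, 80, 85, 93, 124, 143, 159, 172, 177]
  FykIX (CGCTC, off=4): starts [6, 14, 20, 35, 45, 71, 94, 100, 115, 124, 129, 134, 146, 151, 157, 177] → cuts [2, 10, 18, 24, 39, 49, 75, 98, 104, 119, 128, 133, 138, 150, 155, 161]

All cut coordinates (distinct, sorted): [2, 4, 10, 18, 22, 24, 26, 39, 45, 49, 59, 68, 75, 80, 85, 93, 98, 104, 119, 124, 128, 133, 138, 143, 150, 155, 159, 161, 172, 177]

Fragments:
  2→4: 2 bp
  4→10: 6 bp
  10→18: 8 bp
  18→22: 4 bp
  22→24: 2 bp
  24→26: 2 bp
  26→39: 13 bp
  39→45: 6 bp
  45→49: 4 bp
  49→59: 10 bp
  59→68: 9 bp
  68→75: 7 bp
  75→80: 5 bp
  80→85: 5 bp
  85→93: 8 bp
  93→98: 5 bp
  98→104: 6 bp
  104→119: 15 bp
  119→124: 5 bp
  124→128: 4 bp
  128→133: 5 bp
  133→138: 5 bp
  138→143: 5 bp
  143→150: 7 bp
  150→155: 5 bp
  155→159: 4 bp
  159→161: 2 bp
  161→172: 11 bp
  172→177: 5 bp
  177→2 (wrap): 179-177+2 = 4 bp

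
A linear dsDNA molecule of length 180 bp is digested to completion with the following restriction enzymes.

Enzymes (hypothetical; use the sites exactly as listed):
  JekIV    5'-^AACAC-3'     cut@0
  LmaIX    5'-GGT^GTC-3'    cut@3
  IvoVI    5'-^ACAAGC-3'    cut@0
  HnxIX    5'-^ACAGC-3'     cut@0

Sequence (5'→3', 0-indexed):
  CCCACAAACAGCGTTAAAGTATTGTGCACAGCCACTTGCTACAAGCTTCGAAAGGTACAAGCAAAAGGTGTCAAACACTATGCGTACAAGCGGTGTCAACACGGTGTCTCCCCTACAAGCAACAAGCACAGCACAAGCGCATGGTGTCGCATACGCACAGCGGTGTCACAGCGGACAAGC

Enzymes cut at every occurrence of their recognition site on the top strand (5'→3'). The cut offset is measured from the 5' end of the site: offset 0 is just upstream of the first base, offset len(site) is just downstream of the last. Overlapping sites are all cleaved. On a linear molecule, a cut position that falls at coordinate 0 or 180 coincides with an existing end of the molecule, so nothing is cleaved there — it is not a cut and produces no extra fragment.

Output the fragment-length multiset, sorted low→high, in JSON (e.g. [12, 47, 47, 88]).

[3,3,4,5,6,6,7,7,7,8,8,9,9,11,12,13,13,13,16,20]

Per-enzyme occurrences:
  JekIV (AACAC, off=0): starts [73, 97] → cuts [73, 97]
  LmaIX (GGTGTC, off=3): starts [66, 91, 102, 142, 161] → cuts [69, 94, 105, 145, 164]
  IvoVI (ACAAGC, off=0): starts [40, 56, 85, 114, 121, 132, 174] → cuts [40, 56, 85, 114, 121, 132, 174]
  HnxIX (ACAGC, off=0): starts [7, 27, 127, 156, 167] → cuts [7, 27, 127, 156, 167]

All cut coordinates (distinct, sorted): [7, 27, 40, 56, 69, 73, 85, 94, 97, 105, 114, 121, 127, 132, 145, 156, 164, 167, 174]

Fragment lengths:
  [0,7): 7 bp
  [7,27): 20 bp
  [27,40): 13 bp
  [40,56): 16 bp
  [56,69): 13 bp
  [69,73): 4 bp
  [73,85): 12 bp
  [85,94): 9 bp
  [94,97): 3 bp
  [97,105): 8 bp
  [105,114): 9 bp
  [114,121): 7 bp
  [121,127): 6 bp
  [127,132): 5 bp
  [132,145): 13 bp
  [145,156): 11 bp
  [156,164): 8 bp
  [164,167): 3 bp
  [167,174): 7 bp
  [174,180): 6 bp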